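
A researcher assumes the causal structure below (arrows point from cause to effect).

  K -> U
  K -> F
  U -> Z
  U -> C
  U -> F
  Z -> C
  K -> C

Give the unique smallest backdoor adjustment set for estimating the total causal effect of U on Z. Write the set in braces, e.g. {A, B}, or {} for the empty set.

Variables eligible for adjustment (non-descendants of U, excluding U and Z): {K}.
Backdoor paths from U to Z:
  P1: U <- K -> C <- Z
Each backdoor path contains an unconditioned collider, so every path is already blocked with the empty conditioning set:
  P1: blocked at collider C (neither it nor any descendant is in the conditioning set).
The empty set is therefore the unique smallest valid set.

{}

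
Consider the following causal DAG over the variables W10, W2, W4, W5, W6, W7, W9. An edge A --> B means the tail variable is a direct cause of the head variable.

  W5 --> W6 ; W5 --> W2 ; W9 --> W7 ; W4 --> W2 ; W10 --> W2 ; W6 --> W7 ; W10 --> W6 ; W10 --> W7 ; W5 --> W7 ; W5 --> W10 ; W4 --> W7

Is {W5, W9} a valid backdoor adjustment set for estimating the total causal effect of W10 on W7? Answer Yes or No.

Yes

Backdoor paths from W10 to W7 (paths whose first edge points into W10):
  P1: W10 <- W5 -> W6 -> W7
  P2: W10 <- W5 -> W2 <- W4 -> W7
  P3: W10 <- W5 -> W7
Condition 1 (no descendant of W10 in the set): holds — descendants of W10 are {W2, W6, W7}; none are in {W5, W9}.
Condition 2 (every backdoor path blocked by {W5, W9}):
  P1: blocked at fork node W5 ∈ conditioning set.
  P2: blocked at fork node W5 ∈ conditioning set.
  P3: blocked at fork node W5 ∈ conditioning set.
{W5, W9} satisfies the backdoor criterion.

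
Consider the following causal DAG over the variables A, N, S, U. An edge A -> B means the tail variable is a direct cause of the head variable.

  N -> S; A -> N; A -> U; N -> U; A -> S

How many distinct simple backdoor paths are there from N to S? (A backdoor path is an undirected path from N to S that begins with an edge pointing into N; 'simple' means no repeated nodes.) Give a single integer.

A backdoor path from N to S is any simple undirected path whose first edge points into N (i.e. leaves N via a parent).
Parents of N: {A}.
Enumerating:
  P1: N <- A -> S
That exhausts the simple backdoor paths. Count: 1.

1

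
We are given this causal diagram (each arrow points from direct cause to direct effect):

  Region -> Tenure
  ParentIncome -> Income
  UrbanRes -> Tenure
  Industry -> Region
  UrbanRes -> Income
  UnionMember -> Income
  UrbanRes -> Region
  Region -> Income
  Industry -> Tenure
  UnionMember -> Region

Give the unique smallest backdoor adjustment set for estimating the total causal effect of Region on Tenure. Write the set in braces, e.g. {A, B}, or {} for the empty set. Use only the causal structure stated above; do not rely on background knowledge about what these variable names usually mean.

{Industry, UrbanRes}

Variables eligible for adjustment (non-descendants of Region, excluding Region and Tenure): {Industry, ParentIncome, UnionMember, UrbanRes}.
Backdoor paths from Region to Tenure:
  P1: Region <- UrbanRes -> Tenure
  P2: Region <- UnionMember -> Income <- UrbanRes -> Tenure
  P3: Region <- Industry -> Tenure
The empty set is not sufficient: P1 (Region <- UrbanRes -> Tenure) has no collider blocking it and no conditioned non-collider, so it is open.
Try {Industry, UrbanRes}:
  P1: blocked at fork node UrbanRes ∈ conditioning set.
  P2: blocked at collider Income (neither it nor any descendant is in the conditioning set).
  P3: blocked at fork node Industry ∈ conditioning set.
{Industry, UrbanRes} contains no descendant of Region and blocks every backdoor path.
Every element of {Industry, UrbanRes} is needed (dropping Industry leaves P3 open; dropping UrbanRes leaves P1 open), so no proper subset is valid.
Among all size-2 subsets of the eligible variables, only {Industry, UrbanRes} blocks every backdoor path, so it is the unique smallest valid adjustment set.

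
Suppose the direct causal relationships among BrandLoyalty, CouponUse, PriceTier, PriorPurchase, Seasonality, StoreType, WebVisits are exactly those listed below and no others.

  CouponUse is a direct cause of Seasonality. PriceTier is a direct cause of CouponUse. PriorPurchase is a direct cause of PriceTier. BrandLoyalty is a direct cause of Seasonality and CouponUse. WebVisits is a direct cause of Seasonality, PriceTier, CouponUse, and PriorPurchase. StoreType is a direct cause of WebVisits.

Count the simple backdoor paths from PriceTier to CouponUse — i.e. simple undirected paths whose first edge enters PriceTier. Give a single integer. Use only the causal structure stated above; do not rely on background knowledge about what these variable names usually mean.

A backdoor path from PriceTier to CouponUse is any simple undirected path whose first edge points into PriceTier (i.e. leaves PriceTier via a parent).
Parents of PriceTier: {PriorPurchase, WebVisits}.
Enumerating:
  P1: PriceTier <- WebVisits -> CouponUse
  P2: PriceTier <- WebVisits -> Seasonality <- BrandLoyalty -> CouponUse
  P3: PriceTier <- WebVisits -> Seasonality <- CouponUse
  P4: PriceTier <- PriorPurchase <- WebVisits -> CouponUse
  P5: PriceTier <- PriorPurchase <- WebVisits -> Seasonality <- BrandLoyalty -> CouponUse
  P6: PriceTier <- PriorPurchase <- WebVisits -> Seasonality <- CouponUse
That exhausts the simple backdoor paths. Count: 6.

6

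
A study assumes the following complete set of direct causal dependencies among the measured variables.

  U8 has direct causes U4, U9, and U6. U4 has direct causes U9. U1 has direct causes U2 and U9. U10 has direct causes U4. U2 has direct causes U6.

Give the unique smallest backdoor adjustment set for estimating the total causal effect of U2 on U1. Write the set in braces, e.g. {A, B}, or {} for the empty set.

{}

Variables eligible for adjustment (non-descendants of U2, excluding U2 and U1): {U10, U4, U6, U8, U9}.
Backdoor paths from U2 to U1:
  P1: U2 <- U6 -> U8 <- U9 -> U1
  P2: U2 <- U6 -> U8 <- U4 <- U9 -> U1
Each backdoor path contains an unconditioned collider, so every path is already blocked with the empty conditioning set:
  P1: blocked at collider U8 (neither it nor any descendant is in the conditioning set).
  P2: blocked at collider U8 (neither it nor any descendant is in the conditioning set).
The empty set is therefore the unique smallest valid set.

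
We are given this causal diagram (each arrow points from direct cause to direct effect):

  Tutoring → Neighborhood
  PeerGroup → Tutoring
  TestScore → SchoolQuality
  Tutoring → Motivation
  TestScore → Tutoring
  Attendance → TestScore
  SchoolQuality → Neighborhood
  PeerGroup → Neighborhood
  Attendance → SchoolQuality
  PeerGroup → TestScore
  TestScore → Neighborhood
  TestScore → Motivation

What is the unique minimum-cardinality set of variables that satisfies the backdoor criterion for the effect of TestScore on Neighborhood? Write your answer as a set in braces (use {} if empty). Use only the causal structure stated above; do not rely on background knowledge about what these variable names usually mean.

{Attendance, PeerGroup}

Variables eligible for adjustment (non-descendants of TestScore, excluding TestScore and Neighborhood): {Attendance, PeerGroup}.
Backdoor paths from TestScore to Neighborhood:
  P1: TestScore <- PeerGroup -> Tutoring -> Neighborhood
  P2: TestScore <- PeerGroup -> Neighborhood
  P3: TestScore <- Attendance -> SchoolQuality -> Neighborhood
The empty set is not sufficient: P1 (TestScore <- PeerGroup -> Tutoring -> Neighborhood) has no collider blocking it and no conditioned non-collider, so it is open.
Try {Attendance, PeerGroup}:
  P1: blocked at fork node PeerGroup ∈ conditioning set.
  P2: blocked at fork node PeerGroup ∈ conditioning set.
  P3: blocked at fork node Attendance ∈ conditioning set.
{Attendance, PeerGroup} contains no descendant of TestScore and blocks every backdoor path.
Every element of {Attendance, PeerGroup} is needed (dropping Attendance leaves P3 open; dropping PeerGroup leaves P1 open), so no proper subset is valid.
Among all size-2 subsets of the eligible variables, only {Attendance, PeerGroup} blocks every backdoor path, so it is the unique smallest valid adjustment set.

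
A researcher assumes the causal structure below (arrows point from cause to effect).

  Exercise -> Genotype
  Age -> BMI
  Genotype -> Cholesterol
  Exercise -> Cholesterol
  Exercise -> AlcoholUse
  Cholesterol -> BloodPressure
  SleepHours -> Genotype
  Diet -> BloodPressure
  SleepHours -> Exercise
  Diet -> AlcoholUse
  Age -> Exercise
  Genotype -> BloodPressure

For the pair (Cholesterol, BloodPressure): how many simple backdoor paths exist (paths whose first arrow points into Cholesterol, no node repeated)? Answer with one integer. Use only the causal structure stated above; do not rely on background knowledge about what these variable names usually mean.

A backdoor path from Cholesterol to BloodPressure is any simple undirected path whose first edge points into Cholesterol (i.e. leaves Cholesterol via a parent).
Parents of Cholesterol: {Exercise, Genotype}.
Enumerating:
  P1: Cholesterol <- Exercise <- SleepHours -> Genotype -> BloodPressure
  P2: Cholesterol <- Exercise -> Genotype -> BloodPressure
  P3: Cholesterol <- Exercise -> AlcoholUse <- Diet -> BloodPressure
  P4: Cholesterol <- Genotype <- SleepHours -> Exercise -> AlcoholUse <- Diet -> BloodPressure
  P5: Cholesterol <- Genotype <- Exercise -> AlcoholUse <- Diet -> BloodPressure
  P6: Cholesterol <- Genotype -> BloodPressure
That exhausts the simple backdoor paths. Count: 6.

6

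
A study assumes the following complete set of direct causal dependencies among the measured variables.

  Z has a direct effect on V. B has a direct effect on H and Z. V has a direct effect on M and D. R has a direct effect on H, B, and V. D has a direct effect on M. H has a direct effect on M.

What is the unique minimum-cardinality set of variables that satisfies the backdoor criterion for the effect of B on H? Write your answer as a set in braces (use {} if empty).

{R}

Variables eligible for adjustment (non-descendants of B, excluding B and H): {R}.
Backdoor paths from B to H:
  P1: B <- R -> H
  P2: B <- R -> V -> D -> M <- H
  P3: B <- R -> V -> M <- H
The empty set is not sufficient: P1 (B <- R -> H) has no collider blocking it and no conditioned non-collider, so it is open.
Try {R}:
  P1: blocked at fork node R ∈ conditioning set.
  P2: blocked at fork node R ∈ conditioning set.
  P3: blocked at fork node R ∈ conditioning set.
{R} contains no descendant of B and blocks every backdoor path.
{R} is the unique smallest valid adjustment set.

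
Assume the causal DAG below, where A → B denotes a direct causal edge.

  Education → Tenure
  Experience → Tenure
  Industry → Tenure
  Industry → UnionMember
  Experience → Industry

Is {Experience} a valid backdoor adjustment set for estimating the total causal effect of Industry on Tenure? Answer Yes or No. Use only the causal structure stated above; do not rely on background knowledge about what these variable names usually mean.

Yes

Backdoor paths from Industry to Tenure (paths whose first edge points into Industry):
  P1: Industry <- Experience -> Tenure
Condition 1 (no descendant of Industry in the set): holds — descendants of Industry are {Tenure, UnionMember}; none are in {Experience}.
Condition 2 (every backdoor path blocked by {Experience}):
  P1: blocked at fork node Experience ∈ conditioning set.
{Experience} satisfies the backdoor criterion.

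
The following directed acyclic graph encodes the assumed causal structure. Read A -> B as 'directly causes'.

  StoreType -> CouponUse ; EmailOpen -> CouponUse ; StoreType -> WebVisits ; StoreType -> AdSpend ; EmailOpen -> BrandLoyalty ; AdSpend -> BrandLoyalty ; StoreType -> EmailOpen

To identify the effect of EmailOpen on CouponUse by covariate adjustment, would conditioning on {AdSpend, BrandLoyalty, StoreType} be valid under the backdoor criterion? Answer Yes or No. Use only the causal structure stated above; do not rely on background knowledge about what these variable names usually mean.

No

Backdoor paths from EmailOpen to CouponUse (paths whose first edge points into EmailOpen):
  P1: EmailOpen <- StoreType -> CouponUse
Condition 1 (no descendant of EmailOpen in the set): FAILS — BrandLoyalty is a descendant of EmailOpen.
Condition 2 (every backdoor path blocked by {AdSpend, BrandLoyalty, StoreType}):
  P1: blocked at fork node StoreType ∈ conditioning set.
{AdSpend, BrandLoyalty, StoreType} does not satisfy the backdoor criterion.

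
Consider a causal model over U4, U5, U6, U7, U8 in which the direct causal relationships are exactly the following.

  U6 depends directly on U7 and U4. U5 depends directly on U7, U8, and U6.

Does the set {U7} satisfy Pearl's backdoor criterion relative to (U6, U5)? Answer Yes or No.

Backdoor paths from U6 to U5 (paths whose first edge points into U6):
  P1: U6 <- U7 -> U5
Condition 1 (no descendant of U6 in the set): holds — descendants of U6 are {U5}; none are in {U7}.
Condition 2 (every backdoor path blocked by {U7}):
  P1: blocked at fork node U7 ∈ conditioning set.
{U7} satisfies the backdoor criterion.

Yes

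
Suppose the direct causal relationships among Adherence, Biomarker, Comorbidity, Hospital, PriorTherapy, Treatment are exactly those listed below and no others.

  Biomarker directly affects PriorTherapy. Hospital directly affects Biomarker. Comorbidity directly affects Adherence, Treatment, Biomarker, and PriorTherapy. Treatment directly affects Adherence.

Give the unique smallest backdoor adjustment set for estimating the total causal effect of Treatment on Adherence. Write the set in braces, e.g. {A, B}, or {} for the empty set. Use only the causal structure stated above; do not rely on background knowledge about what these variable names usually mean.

{Comorbidity}

Variables eligible for adjustment (non-descendants of Treatment, excluding Treatment and Adherence): {Biomarker, Comorbidity, Hospital, PriorTherapy}.
Backdoor paths from Treatment to Adherence:
  P1: Treatment <- Comorbidity -> Adherence
The empty set is not sufficient: P1 (Treatment <- Comorbidity -> Adherence) has no collider blocking it and no conditioned non-collider, so it is open.
Try {Comorbidity}:
  P1: blocked at fork node Comorbidity ∈ conditioning set.
{Comorbidity} contains no descendant of Treatment and blocks every backdoor path.
No other singleton works — e.g. {Hospital} leaves P1 open — so {Comorbidity} is the unique smallest valid adjustment set.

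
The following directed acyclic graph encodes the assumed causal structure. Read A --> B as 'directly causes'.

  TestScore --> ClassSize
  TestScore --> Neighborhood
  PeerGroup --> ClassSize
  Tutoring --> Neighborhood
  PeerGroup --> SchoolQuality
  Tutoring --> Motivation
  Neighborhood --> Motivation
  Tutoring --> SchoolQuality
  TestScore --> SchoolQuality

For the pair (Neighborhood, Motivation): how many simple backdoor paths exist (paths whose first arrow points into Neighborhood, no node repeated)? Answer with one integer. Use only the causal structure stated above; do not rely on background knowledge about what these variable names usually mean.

3

A backdoor path from Neighborhood to Motivation is any simple undirected path whose first edge points into Neighborhood (i.e. leaves Neighborhood via a parent).
Parents of Neighborhood: {TestScore, Tutoring}.
Enumerating:
  P1: Neighborhood <- TestScore -> SchoolQuality <- Tutoring -> Motivation
  P2: Neighborhood <- TestScore -> ClassSize <- PeerGroup -> SchoolQuality <- Tutoring -> Motivation
  P3: Neighborhood <- Tutoring -> Motivation
That exhausts the simple backdoor paths. Count: 3.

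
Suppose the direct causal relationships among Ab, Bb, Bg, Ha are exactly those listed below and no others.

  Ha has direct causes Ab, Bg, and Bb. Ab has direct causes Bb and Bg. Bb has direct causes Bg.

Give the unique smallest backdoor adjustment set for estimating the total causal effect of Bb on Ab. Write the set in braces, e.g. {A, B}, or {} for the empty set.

Variables eligible for adjustment (non-descendants of Bb, excluding Bb and Ab): {Bg}.
Backdoor paths from Bb to Ab:
  P1: Bb <- Bg -> Ab
  P2: Bb <- Bg -> Ha <- Ab
The empty set is not sufficient: P1 (Bb <- Bg -> Ab) has no collider blocking it and no conditioned non-collider, so it is open.
Try {Bg}:
  P1: blocked at fork node Bg ∈ conditioning set.
  P2: blocked at fork node Bg ∈ conditioning set.
{Bg} contains no descendant of Bb and blocks every backdoor path.
{Bg} is the unique smallest valid adjustment set.

{Bg}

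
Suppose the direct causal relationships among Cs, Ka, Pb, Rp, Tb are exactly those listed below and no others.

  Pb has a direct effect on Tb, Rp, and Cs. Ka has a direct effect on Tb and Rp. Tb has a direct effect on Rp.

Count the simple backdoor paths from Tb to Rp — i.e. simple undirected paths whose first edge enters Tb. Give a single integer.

2

A backdoor path from Tb to Rp is any simple undirected path whose first edge points into Tb (i.e. leaves Tb via a parent).
Parents of Tb: {Ka, Pb}.
Enumerating:
  P1: Tb <- Ka -> Rp
  P2: Tb <- Pb -> Rp
That exhausts the simple backdoor paths. Count: 2.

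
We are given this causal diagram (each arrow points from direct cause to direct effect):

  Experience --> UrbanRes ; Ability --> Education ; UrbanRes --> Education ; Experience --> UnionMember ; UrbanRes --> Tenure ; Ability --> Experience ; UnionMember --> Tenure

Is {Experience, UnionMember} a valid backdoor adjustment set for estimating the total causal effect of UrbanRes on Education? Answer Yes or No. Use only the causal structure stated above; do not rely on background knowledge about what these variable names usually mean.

Backdoor paths from UrbanRes to Education (paths whose first edge points into UrbanRes):
  P1: UrbanRes <- Experience <- Ability -> Education
Condition 1 (no descendant of UrbanRes in the set): holds — descendants of UrbanRes are {Education, Tenure}; none are in {Experience, UnionMember}.
Condition 2 (every backdoor path blocked by {Experience, UnionMember}):
  P1: blocked at chain node Experience ∈ conditioning set.
{Experience, UnionMember} satisfies the backdoor criterion.

Yes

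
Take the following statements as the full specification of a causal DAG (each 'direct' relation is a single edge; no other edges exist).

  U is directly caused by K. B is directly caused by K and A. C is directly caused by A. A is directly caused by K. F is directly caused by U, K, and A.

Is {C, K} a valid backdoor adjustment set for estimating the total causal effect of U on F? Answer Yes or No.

Yes

Backdoor paths from U to F (paths whose first edge points into U):
  P1: U <- K -> A -> F
  P2: U <- K -> B <- A -> F
  P3: U <- K -> F
Condition 1 (no descendant of U in the set): holds — descendants of U are {F}; none are in {C, K}.
Condition 2 (every backdoor path blocked by {C, K}):
  P1: blocked at fork node K ∈ conditioning set.
  P2: blocked at fork node K ∈ conditioning set.
  P3: blocked at fork node K ∈ conditioning set.
{C, K} satisfies the backdoor criterion.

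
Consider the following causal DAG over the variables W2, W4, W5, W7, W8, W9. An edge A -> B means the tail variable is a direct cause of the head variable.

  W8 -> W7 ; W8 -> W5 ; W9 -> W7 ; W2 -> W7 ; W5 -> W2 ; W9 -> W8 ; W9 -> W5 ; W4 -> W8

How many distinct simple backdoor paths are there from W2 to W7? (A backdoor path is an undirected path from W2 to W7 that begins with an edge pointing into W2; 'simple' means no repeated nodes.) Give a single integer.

4

A backdoor path from W2 to W7 is any simple undirected path whose first edge points into W2 (i.e. leaves W2 via a parent).
Parents of W2: {W5}.
Enumerating:
  P1: W2 <- W5 <- W9 -> W8 -> W7
  P2: W2 <- W5 <- W9 -> W7
  P3: W2 <- W5 <- W8 <- W9 -> W7
  P4: W2 <- W5 <- W8 -> W7
That exhausts the simple backdoor paths. Count: 4.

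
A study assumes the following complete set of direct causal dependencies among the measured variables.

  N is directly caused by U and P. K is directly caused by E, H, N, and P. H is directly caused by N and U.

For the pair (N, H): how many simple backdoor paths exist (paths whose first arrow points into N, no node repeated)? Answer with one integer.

A backdoor path from N to H is any simple undirected path whose first edge points into N (i.e. leaves N via a parent).
Parents of N: {P, U}.
Enumerating:
  P1: N <- U -> H
  P2: N <- P -> K <- H
That exhausts the simple backdoor paths. Count: 2.

2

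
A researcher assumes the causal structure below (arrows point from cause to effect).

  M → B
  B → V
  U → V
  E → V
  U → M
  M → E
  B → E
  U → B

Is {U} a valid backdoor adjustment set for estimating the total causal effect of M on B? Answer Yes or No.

Backdoor paths from M to B (paths whose first edge points into M):
  P1: M <- U -> B
  P2: M <- U -> V <- B
  P3: M <- U -> V <- E <- B
Condition 1 (no descendant of M in the set): holds — descendants of M are {B, E, V}; none are in {U}.
Condition 2 (every backdoor path blocked by {U}):
  P1: blocked at fork node U ∈ conditioning set.
  P2: blocked at fork node U ∈ conditioning set.
  P3: blocked at fork node U ∈ conditioning set.
{U} satisfies the backdoor criterion.

Yes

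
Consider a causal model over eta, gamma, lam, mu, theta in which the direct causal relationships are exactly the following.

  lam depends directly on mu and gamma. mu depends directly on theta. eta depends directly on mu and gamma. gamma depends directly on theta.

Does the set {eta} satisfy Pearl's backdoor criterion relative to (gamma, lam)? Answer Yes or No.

Backdoor paths from gamma to lam (paths whose first edge points into gamma):
  P1: gamma <- theta -> mu -> lam
Condition 1 (no descendant of gamma in the set): FAILS — eta is a descendant of gamma.
Condition 2 (every backdoor path blocked by {eta}):
  P1: open — no interior node is in the conditioning set.
{eta} does not satisfy the backdoor criterion.

No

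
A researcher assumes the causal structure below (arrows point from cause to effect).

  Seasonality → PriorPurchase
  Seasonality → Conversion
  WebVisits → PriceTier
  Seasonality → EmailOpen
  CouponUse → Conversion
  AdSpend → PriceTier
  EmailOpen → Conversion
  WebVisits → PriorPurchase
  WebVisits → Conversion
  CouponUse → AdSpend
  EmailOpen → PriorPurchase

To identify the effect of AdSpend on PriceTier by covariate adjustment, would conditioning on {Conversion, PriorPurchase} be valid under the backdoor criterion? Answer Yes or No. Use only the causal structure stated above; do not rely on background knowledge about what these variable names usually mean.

Backdoor paths from AdSpend to PriceTier (paths whose first edge points into AdSpend):
  P1: AdSpend <- CouponUse -> Conversion <- Seasonality -> EmailOpen -> PriorPurchase <- WebVisits -> PriceTier
  P2: AdSpend <- CouponUse -> Conversion <- Seasonality -> PriorPurchase <- WebVisits -> PriceTier
  P3: AdSpend <- CouponUse -> Conversion <- EmailOpen <- Seasonality -> PriorPurchase <- WebVisits -> PriceTier
  P4: AdSpend <- CouponUse -> Conversion <- EmailOpen -> PriorPurchase <- WebVisits -> PriceTier
  P5: AdSpend <- CouponUse -> Conversion <- WebVisits -> PriceTier
Condition 1 (no descendant of AdSpend in the set): holds — descendants of AdSpend are {PriceTier}; none are in {Conversion, PriorPurchase}.
Condition 2 (every backdoor path blocked by {Conversion, PriorPurchase}):
  P1: open — collider(s) Conversion, PriorPurchase are conditioned on (or have a conditioned descendant) and no non-collider on the path is in the set.
  P2: open — collider(s) Conversion, PriorPurchase are conditioned on (or have a conditioned descendant) and no non-collider on the path is in the set.
  P3: open — collider(s) Conversion, PriorPurchase are conditioned on (or have a conditioned descendant) and no non-collider on the path is in the set.
  P4: open — collider(s) Conversion, PriorPurchase are conditioned on (or have a conditioned descendant) and no non-collider on the path is in the set.
  P5: open — collider(s) Conversion are conditioned on (or have a conditioned descendant) and no non-collider on the path is in the set.
{Conversion, PriorPurchase} does not satisfy the backdoor criterion.

No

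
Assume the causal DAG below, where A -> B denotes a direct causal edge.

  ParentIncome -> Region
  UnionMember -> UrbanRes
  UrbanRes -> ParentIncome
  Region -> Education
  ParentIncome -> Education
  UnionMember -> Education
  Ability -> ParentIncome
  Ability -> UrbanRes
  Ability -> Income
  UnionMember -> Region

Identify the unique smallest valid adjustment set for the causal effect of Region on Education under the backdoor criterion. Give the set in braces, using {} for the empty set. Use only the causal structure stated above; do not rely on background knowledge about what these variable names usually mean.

{ParentIncome, UnionMember}

Variables eligible for adjustment (non-descendants of Region, excluding Region and Education): {Ability, Income, ParentIncome, UnionMember, UrbanRes}.
Backdoor paths from Region to Education:
  P1: Region <- UnionMember -> UrbanRes <- Ability -> ParentIncome -> Education
  P2: Region <- UnionMember -> UrbanRes -> ParentIncome -> Education
  P3: Region <- UnionMember -> Education
  P4: Region <- ParentIncome <- Ability -> UrbanRes <- UnionMember -> Education
  P5: Region <- ParentIncome <- UrbanRes <- UnionMember -> Education
  P6: Region <- ParentIncome -> Education
The empty set is not sufficient: P2 (Region <- UnionMember -> UrbanRes -> ParentIncome -> Education) has no collider blocking it and no conditioned non-collider, so it is open.
Try {ParentIncome, UnionMember}:
  P1: blocked at fork node UnionMember ∈ conditioning set.
  P2: blocked at fork node UnionMember ∈ conditioning set.
  P3: blocked at fork node UnionMember ∈ conditioning set.
  P4: blocked at chain node ParentIncome ∈ conditioning set.
  P5: blocked at chain node ParentIncome ∈ conditioning set.
  P6: blocked at fork node ParentIncome ∈ conditioning set.
{ParentIncome, UnionMember} contains no descendant of Region and blocks every backdoor path.
Every element of {ParentIncome, UnionMember} is needed (dropping ParentIncome leaves P6 open; dropping UnionMember leaves P3 open), so no proper subset is valid.
Among all size-2 subsets of the eligible variables, only {ParentIncome, UnionMember} blocks every backdoor path, so it is the unique smallest valid adjustment set.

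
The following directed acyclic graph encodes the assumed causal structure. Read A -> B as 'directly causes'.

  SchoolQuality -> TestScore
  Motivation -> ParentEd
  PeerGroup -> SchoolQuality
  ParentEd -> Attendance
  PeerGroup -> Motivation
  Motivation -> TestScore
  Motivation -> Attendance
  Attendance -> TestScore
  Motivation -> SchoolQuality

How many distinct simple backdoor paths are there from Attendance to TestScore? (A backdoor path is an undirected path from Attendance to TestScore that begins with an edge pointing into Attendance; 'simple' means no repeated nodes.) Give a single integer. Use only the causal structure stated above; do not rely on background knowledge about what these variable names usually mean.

A backdoor path from Attendance to TestScore is any simple undirected path whose first edge points into Attendance (i.e. leaves Attendance via a parent).
Parents of Attendance: {Motivation, ParentEd}.
Enumerating:
  P1: Attendance <- Motivation <- PeerGroup -> SchoolQuality -> TestScore
  P2: Attendance <- Motivation -> SchoolQuality -> TestScore
  P3: Attendance <- Motivation -> TestScore
  P4: Attendance <- ParentEd <- Motivation <- PeerGroup -> SchoolQuality -> TestScore
  P5: Attendance <- ParentEd <- Motivation -> SchoolQuality -> TestScore
  P6: Attendance <- ParentEd <- Motivation -> TestScore
That exhausts the simple backdoor paths. Count: 6.

6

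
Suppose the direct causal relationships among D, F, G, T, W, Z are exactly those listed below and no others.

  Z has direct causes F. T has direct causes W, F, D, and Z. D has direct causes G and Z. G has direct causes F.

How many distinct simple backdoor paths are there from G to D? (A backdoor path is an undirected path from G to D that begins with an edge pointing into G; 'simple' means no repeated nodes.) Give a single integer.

A backdoor path from G to D is any simple undirected path whose first edge points into G (i.e. leaves G via a parent).
Parents of G: {F}.
Enumerating:
  P1: G <- F -> Z -> D
  P2: G <- F -> Z -> T <- D
  P3: G <- F -> T <- Z -> D
  P4: G <- F -> T <- D
That exhausts the simple backdoor paths. Count: 4.

4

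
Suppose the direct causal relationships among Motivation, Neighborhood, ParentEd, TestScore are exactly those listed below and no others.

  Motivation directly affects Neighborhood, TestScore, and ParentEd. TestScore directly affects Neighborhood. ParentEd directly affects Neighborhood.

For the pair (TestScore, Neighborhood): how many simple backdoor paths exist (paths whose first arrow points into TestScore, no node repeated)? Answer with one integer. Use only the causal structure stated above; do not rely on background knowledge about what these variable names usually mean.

2

A backdoor path from TestScore to Neighborhood is any simple undirected path whose first edge points into TestScore (i.e. leaves TestScore via a parent).
Parents of TestScore: {Motivation}.
Enumerating:
  P1: TestScore <- Motivation -> ParentEd -> Neighborhood
  P2: TestScore <- Motivation -> Neighborhood
That exhausts the simple backdoor paths. Count: 2.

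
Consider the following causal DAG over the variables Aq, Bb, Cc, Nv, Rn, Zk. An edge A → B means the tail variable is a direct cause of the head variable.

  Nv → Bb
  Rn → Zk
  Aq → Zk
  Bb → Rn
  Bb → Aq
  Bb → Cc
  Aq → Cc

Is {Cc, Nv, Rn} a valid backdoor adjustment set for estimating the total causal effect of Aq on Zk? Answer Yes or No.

Backdoor paths from Aq to Zk (paths whose first edge points into Aq):
  P1: Aq <- Bb -> Rn -> Zk
Condition 1 (no descendant of Aq in the set): FAILS — Cc is a descendant of Aq.
Condition 2 (every backdoor path blocked by {Cc, Nv, Rn}):
  P1: blocked at chain node Rn ∈ conditioning set.
{Cc, Nv, Rn} does not satisfy the backdoor criterion.

No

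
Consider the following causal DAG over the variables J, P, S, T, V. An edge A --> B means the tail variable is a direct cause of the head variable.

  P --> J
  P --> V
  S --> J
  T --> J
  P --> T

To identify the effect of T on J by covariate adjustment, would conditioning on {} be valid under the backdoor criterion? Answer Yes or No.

No

Backdoor paths from T to J (paths whose first edge points into T):
  P1: T <- P -> J
Condition 1 (no descendant of T in the set): holds — descendants of T are {J}; none are in {}.
Condition 2 (every backdoor path blocked by {}):
  P1: open — no interior node is in the conditioning set.
{} does not satisfy the backdoor criterion.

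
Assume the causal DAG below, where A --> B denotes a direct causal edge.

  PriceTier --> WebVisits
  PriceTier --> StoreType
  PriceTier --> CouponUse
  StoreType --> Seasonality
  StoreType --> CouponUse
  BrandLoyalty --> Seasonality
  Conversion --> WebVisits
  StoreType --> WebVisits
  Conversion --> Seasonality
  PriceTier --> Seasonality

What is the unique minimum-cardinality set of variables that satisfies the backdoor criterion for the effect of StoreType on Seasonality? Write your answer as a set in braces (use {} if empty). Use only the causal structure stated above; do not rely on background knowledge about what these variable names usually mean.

Variables eligible for adjustment (non-descendants of StoreType, excluding StoreType and Seasonality): {BrandLoyalty, Conversion, PriceTier}.
Backdoor paths from StoreType to Seasonality:
  P1: StoreType <- PriceTier -> WebVisits <- Conversion -> Seasonality
  P2: StoreType <- PriceTier -> Seasonality
The empty set is not sufficient: P2 (StoreType <- PriceTier -> Seasonality) has no collider blocking it and no conditioned non-collider, so it is open.
Try {PriceTier}:
  P1: blocked at fork node PriceTier ∈ conditioning set.
  P2: blocked at fork node PriceTier ∈ conditioning set.
{PriceTier} contains no descendant of StoreType and blocks every backdoor path.
No other singleton works — e.g. {Conversion} leaves P2 open — so {PriceTier} is the unique smallest valid adjustment set.

{PriceTier}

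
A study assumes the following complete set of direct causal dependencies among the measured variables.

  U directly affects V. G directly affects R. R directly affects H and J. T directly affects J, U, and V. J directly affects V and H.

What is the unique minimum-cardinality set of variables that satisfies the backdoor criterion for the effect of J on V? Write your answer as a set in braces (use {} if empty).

{T}

Variables eligible for adjustment (non-descendants of J, excluding J and V): {G, R, T, U}.
Backdoor paths from J to V:
  P1: J <- T -> U -> V
  P2: J <- T -> V
The empty set is not sufficient: P1 (J <- T -> U -> V) has no collider blocking it and no conditioned non-collider, so it is open.
Try {T}:
  P1: blocked at fork node T ∈ conditioning set.
  P2: blocked at fork node T ∈ conditioning set.
{T} contains no descendant of J and blocks every backdoor path.
No other singleton works — e.g. {G} leaves P1 open — so {T} is the unique smallest valid adjustment set.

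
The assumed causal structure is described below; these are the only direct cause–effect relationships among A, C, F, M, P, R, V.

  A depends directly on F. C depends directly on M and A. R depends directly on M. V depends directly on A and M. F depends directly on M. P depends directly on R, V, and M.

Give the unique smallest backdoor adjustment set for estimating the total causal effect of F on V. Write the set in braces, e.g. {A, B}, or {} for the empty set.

Variables eligible for adjustment (non-descendants of F, excluding F and V): {M, R}.
Backdoor paths from F to V:
  P1: F <- M -> C <- A -> V
  P2: F <- M -> V
  P3: F <- M -> R -> P <- V
  P4: F <- M -> P <- V
The empty set is not sufficient: P2 (F <- M -> V) has no collider blocking it and no conditioned non-collider, so it is open.
Try {M}:
  P1: blocked at fork node M ∈ conditioning set.
  P2: blocked at fork node M ∈ conditioning set.
  P3: blocked at fork node M ∈ conditioning set.
  P4: blocked at fork node M ∈ conditioning set.
{M} contains no descendant of F and blocks every backdoor path.
No other singleton works — e.g. {R} leaves P2 open — so {M} is the unique smallest valid adjustment set.

{M}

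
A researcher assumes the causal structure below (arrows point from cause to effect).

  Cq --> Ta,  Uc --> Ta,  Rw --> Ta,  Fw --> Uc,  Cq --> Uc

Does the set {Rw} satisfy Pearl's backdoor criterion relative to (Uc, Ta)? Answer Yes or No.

Backdoor paths from Uc to Ta (paths whose first edge points into Uc):
  P1: Uc <- Cq -> Ta
Condition 1 (no descendant of Uc in the set): holds — descendants of Uc are {Ta}; none are in {Rw}.
Condition 2 (every backdoor path blocked by {Rw}):
  P1: open — no interior node is in the conditioning set.
{Rw} does not satisfy the backdoor criterion.

No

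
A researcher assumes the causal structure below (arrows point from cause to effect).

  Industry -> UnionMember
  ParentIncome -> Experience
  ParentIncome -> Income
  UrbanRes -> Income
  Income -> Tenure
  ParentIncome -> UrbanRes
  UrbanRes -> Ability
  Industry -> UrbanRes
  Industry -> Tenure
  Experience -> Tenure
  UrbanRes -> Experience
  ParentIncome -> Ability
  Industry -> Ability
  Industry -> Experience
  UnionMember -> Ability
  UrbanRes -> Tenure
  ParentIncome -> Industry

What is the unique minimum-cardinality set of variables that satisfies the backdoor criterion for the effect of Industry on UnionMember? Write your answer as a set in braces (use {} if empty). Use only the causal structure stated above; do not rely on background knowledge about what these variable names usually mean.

{}

Variables eligible for adjustment (non-descendants of Industry, excluding Industry and UnionMember): {ParentIncome}.
Backdoor paths from Industry to UnionMember:
  P1: Industry <- ParentIncome -> UrbanRes -> Ability <- UnionMember
  P2: Industry <- ParentIncome -> Income <- UrbanRes -> Ability <- UnionMember
  P3: Industry <- ParentIncome -> Income -> Tenure <- UrbanRes -> Ability <- UnionMember
  P4: Industry <- ParentIncome -> Income -> Tenure <- Experience <- UrbanRes -> Ability <- UnionMember
  P5: Industry <- ParentIncome -> Experience <- UrbanRes -> Ability <- UnionMember
  P6: Industry <- ParentIncome -> Experience -> Tenure <- UrbanRes -> Ability <- UnionMember
  P7: Industry <- ParentIncome -> Experience -> Tenure <- Income <- UrbanRes -> Ability <- UnionMember
  P8: Industry <- ParentIncome -> Ability <- UnionMember
Each backdoor path contains an unconditioned collider, so every path is already blocked with the empty conditioning set:
  P1: blocked at collider Ability (neither it nor any descendant is in the conditioning set).
  P2: blocked at collider Income (neither it nor any descendant is in the conditioning set).
  P3: blocked at collider Tenure (neither it nor any descendant is in the conditioning set).
  P4: blocked at collider Tenure (neither it nor any descendant is in the conditioning set).
  P5: blocked at collider Experience (neither it nor any descendant is in the conditioning set).
  P6: blocked at collider Tenure (neither it nor any descendant is in the conditioning set).
  P7: blocked at collider Tenure (neither it nor any descendant is in the conditioning set).
  P8: blocked at collider Ability (neither it nor any descendant is in the conditioning set).
The empty set is therefore the unique smallest valid set.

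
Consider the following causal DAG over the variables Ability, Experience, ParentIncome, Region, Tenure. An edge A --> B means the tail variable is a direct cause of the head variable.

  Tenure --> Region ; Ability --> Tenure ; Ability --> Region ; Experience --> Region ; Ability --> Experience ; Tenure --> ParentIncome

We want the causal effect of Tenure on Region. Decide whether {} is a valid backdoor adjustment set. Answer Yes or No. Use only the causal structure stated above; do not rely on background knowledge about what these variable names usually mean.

Backdoor paths from Tenure to Region (paths whose first edge points into Tenure):
  P1: Tenure <- Ability -> Experience -> Region
  P2: Tenure <- Ability -> Region
Condition 1 (no descendant of Tenure in the set): holds — descendants of Tenure are {ParentIncome, Region}; none are in {}.
Condition 2 (every backdoor path blocked by {}):
  P1: open — no interior node is in the conditioning set.
  P2: open — no interior node is in the conditioning set.
{} does not satisfy the backdoor criterion.

No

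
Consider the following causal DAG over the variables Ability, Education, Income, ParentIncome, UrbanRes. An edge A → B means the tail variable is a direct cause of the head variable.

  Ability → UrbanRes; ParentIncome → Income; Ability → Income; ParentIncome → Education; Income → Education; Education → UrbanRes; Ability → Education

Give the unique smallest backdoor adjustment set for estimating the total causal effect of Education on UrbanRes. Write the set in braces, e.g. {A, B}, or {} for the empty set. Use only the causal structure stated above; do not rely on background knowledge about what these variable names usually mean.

{Ability}

Variables eligible for adjustment (non-descendants of Education, excluding Education and UrbanRes): {Ability, Income, ParentIncome}.
Backdoor paths from Education to UrbanRes:
  P1: Education <- Ability -> UrbanRes
  P2: Education <- ParentIncome -> Income <- Ability -> UrbanRes
  P3: Education <- Income <- Ability -> UrbanRes
The empty set is not sufficient: P1 (Education <- Ability -> UrbanRes) has no collider blocking it and no conditioned non-collider, so it is open.
Try {Ability}:
  P1: blocked at fork node Ability ∈ conditioning set.
  P2: blocked at collider Income (neither it nor any descendant is in the conditioning set).
  P3: blocked at fork node Ability ∈ conditioning set.
{Ability} contains no descendant of Education and blocks every backdoor path.
No other singleton works — e.g. {ParentIncome} leaves P1 open — so {Ability} is the unique smallest valid adjustment set.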